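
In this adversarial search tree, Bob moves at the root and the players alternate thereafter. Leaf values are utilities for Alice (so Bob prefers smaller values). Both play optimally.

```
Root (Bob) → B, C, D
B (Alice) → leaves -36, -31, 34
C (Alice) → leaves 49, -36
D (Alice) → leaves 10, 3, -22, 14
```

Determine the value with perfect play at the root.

14

B (Alice): max(-36, -31, 34) = 34
C (Alice): max(49, -36) = 49
D (Alice): max(10, 3, -22, 14) = 14
Root (Bob): min(34, 49, 14) = 14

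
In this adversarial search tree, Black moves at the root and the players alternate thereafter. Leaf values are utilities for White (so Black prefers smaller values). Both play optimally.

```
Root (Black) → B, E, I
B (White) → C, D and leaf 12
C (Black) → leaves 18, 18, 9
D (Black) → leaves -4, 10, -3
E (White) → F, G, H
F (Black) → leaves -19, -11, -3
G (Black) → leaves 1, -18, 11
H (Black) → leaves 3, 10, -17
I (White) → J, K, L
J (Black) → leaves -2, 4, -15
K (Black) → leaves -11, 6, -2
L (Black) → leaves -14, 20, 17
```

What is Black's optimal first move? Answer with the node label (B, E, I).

E

C (Black): min(18, 18, 9) = 9
D (Black): min(-4, 10, -3) = -4
B (White): max(9, -4, 12) = 12
F (Black): min(-19, -11, -3) = -19
G (Black): min(1, -18, 11) = -18
H (Black): min(3, 10, -17) = -17
E (White): max(-19, -18, -17) = -17
J (Black): min(-2, 4, -15) = -15
K (Black): min(-11, 6, -2) = -11
L (Black): min(-14, 20, 17) = -14
I (White): max(-15, -11, -14) = -11
Root (Black): min(12, -17, -11) = -17
Black picks the child with the lowest value: E (value -17).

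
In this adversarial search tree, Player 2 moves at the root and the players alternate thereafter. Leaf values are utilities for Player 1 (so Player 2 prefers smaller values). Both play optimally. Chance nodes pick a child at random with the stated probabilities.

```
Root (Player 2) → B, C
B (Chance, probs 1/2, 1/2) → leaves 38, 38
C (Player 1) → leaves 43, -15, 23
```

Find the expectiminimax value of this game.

38

B (Chance): 1/2·38 + 1/2·38 = 38
C (Player 1): max(43, -15, 23) = 43
Root (Player 2): min(38, 43) = 38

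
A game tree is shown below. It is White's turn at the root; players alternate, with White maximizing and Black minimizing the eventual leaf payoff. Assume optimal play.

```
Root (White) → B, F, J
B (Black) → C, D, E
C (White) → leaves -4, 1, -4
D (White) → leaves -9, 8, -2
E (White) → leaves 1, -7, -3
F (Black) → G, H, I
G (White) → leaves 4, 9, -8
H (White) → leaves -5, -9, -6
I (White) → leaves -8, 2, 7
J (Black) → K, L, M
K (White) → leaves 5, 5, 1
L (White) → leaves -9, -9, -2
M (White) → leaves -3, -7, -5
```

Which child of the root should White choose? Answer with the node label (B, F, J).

C (White): max(-4, 1, -4) = 1
D (White): max(-9, 8, -2) = 8
E (White): max(1, -7, -3) = 1
B (Black): min(1, 8, 1) = 1
G (White): max(4, 9, -8) = 9
H (White): max(-5, -9, -6) = -5
I (White): max(-8, 2, 7) = 7
F (Black): min(9, -5, 7) = -5
K (White): max(5, 5, 1) = 5
L (White): max(-9, -9, -2) = -2
M (White): max(-3, -7, -5) = -3
J (Black): min(5, -2, -3) = -3
Root (White): max(1, -5, -3) = 1
White picks the child with the highest value: B (value 1).

B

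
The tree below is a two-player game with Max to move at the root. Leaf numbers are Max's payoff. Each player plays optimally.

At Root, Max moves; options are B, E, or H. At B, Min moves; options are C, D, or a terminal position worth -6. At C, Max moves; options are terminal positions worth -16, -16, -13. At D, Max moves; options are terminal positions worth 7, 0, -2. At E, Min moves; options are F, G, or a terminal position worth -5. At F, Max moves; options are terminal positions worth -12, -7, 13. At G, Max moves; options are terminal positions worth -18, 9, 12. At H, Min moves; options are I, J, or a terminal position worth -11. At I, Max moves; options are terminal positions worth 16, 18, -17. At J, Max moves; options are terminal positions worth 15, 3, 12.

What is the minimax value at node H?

I: max(16, 18, -17) = 18
J: max(15, 3, 12) = 15
H: min(18, 15, -11) = -11

-11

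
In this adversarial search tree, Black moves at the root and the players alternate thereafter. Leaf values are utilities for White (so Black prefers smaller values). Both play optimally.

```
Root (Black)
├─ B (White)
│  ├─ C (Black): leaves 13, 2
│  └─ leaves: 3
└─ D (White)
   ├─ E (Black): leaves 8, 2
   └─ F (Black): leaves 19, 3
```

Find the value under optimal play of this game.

C (Black): min(13, 2) = 2
B (White): max(2, 3) = 3
E (Black): min(8, 2) = 2
F (Black): min(19, 3) = 3
D (White): max(2, 3) = 3
Root (Black): min(3, 3) = 3

3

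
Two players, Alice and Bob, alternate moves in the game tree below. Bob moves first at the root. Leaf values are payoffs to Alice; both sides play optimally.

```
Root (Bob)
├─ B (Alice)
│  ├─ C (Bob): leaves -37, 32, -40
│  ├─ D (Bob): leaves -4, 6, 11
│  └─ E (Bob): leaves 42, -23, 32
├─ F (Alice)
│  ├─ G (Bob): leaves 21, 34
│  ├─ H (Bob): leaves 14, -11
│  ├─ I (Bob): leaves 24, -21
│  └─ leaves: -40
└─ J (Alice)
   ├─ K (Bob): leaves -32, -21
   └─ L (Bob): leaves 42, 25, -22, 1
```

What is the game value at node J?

-22

K: min(-32, -21) = -32
L: min(42, 25, -22, 1) = -22
J: max(-32, -22) = -22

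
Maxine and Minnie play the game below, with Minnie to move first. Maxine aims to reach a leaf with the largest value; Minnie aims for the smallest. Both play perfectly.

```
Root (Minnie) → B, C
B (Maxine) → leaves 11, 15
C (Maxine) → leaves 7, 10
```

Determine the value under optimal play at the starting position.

10

B (Maxine): max(11, 15) = 15
C (Maxine): max(7, 10) = 10
Root (Minnie): min(15, 10) = 10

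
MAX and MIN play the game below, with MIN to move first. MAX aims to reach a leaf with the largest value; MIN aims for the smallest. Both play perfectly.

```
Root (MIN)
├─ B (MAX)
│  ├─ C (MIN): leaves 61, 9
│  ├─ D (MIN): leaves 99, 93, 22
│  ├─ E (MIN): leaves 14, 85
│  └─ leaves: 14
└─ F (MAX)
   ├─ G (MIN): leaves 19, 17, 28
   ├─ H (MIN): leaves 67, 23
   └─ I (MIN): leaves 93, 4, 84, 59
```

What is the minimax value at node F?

23

G: min(19, 17, 28) = 17
H: min(67, 23) = 23
I: min(93, 4, 84, 59) = 4
F: max(17, 23, 4) = 23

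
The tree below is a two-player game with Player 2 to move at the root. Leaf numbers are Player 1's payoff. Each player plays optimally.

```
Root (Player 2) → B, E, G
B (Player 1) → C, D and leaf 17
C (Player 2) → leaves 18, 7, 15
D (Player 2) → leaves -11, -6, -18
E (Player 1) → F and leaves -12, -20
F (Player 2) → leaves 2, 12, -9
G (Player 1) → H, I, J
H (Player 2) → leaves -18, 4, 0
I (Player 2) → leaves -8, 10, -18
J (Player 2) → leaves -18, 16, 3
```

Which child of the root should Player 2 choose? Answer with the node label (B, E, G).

G

C (Player 2): min(18, 7, 15) = 7
D (Player 2): min(-11, -6, -18) = -18
B (Player 1): max(7, -18, 17) = 17
F (Player 2): min(2, 12, -9) = -9
E (Player 1): max(-9, -12, -20) = -9
H (Player 2): min(-18, 4, 0) = -18
I (Player 2): min(-8, 10, -18) = -18
J (Player 2): min(-18, 16, 3) = -18
G (Player 1): max(-18, -18, -18) = -18
Root (Player 2): min(17, -9, -18) = -18
Player 2 picks the child with the lowest value: G (value -18).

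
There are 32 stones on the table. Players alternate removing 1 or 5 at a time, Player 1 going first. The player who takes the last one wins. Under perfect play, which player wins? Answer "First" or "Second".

Second

Compute winning (W) and losing (L) positions by backward induction:
i:   0  1  2  3  4  5  6  7  8  9 10 11 12 13 14 15 16 17 18 19 20 21 22 23 24 25 26 27 28 29 30 31 32
     L  W  L  W  L  W  L  W  L  W  L  W  L  W  L  W  L  W  L  W  L  W  L  W  L  W  L  W  L  W  L  W  L
Position 32 is L, so the second player wins.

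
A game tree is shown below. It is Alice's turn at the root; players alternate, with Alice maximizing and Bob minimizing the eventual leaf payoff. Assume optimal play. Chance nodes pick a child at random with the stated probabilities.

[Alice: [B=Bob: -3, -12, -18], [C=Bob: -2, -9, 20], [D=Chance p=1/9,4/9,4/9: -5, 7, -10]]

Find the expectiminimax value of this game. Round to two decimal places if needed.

B (Bob): min(-3, -12, -18) = -18
C (Bob): min(-2, -9, 20) = -9
D (Chance): 1/9·-5 + 4/9·7 + 4/9·-10 = -1.89
Root (Alice): max(-18, -9, -1.89) = -1.89

-1.89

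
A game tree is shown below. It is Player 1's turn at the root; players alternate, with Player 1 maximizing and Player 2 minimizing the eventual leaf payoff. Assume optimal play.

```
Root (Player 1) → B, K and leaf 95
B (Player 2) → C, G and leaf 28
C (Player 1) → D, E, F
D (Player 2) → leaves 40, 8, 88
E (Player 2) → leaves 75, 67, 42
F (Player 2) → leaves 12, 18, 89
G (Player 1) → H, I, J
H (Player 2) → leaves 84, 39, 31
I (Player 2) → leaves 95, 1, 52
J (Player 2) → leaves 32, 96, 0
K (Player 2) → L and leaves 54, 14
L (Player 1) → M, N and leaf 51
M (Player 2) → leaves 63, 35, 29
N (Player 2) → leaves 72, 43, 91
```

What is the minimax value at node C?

42

D: min(40, 8, 88) = 8
E: min(75, 67, 42) = 42
F: min(12, 18, 89) = 12
C: max(8, 42, 12) = 42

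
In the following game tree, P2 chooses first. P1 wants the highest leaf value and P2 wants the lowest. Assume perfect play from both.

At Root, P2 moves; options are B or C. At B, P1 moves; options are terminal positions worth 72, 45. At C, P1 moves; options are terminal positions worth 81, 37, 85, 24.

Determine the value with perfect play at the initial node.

B (P1): max(72, 45) = 72
C (P1): max(81, 37, 85, 24) = 85
Root (P2): min(72, 85) = 72

72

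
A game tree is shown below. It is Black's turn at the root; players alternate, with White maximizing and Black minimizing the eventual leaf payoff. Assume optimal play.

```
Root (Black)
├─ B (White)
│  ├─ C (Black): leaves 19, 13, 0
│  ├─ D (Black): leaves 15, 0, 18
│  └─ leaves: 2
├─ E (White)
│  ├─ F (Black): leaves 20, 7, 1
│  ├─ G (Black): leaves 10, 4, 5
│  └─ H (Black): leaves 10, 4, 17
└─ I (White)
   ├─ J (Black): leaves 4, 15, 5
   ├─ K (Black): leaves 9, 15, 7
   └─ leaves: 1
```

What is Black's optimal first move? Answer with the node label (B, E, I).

C (Black): min(19, 13, 0) = 0
D (Black): min(15, 0, 18) = 0
B (White): max(0, 0, 2) = 2
F (Black): min(20, 7, 1) = 1
G (Black): min(10, 4, 5) = 4
H (Black): min(10, 4, 17) = 4
E (White): max(1, 4, 4) = 4
J (Black): min(4, 15, 5) = 4
K (Black): min(9, 15, 7) = 7
I (White): max(4, 7, 1) = 7
Root (Black): min(2, 4, 7) = 2
Black picks the child with the lowest value: B (value 2).

B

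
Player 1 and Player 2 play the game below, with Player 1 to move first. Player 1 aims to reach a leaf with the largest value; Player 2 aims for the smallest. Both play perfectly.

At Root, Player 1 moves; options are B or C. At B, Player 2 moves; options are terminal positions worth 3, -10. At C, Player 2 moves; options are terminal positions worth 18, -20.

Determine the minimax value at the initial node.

-10

B (Player 2): min(3, -10) = -10
C (Player 2): min(18, -20) = -20
Root (Player 1): max(-10, -20) = -10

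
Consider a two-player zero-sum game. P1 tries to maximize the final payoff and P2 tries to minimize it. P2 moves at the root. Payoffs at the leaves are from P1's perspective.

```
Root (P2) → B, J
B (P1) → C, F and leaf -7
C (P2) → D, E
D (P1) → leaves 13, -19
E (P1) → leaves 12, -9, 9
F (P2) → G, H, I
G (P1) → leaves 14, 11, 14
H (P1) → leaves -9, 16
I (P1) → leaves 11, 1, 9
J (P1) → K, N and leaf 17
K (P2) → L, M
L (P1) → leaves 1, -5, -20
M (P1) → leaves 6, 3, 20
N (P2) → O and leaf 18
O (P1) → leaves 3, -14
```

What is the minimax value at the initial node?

D (P1): max(13, -19) = 13
E (P1): max(12, -9, 9) = 12
C (P2): min(13, 12) = 12
G (P1): max(14, 11, 14) = 14
H (P1): max(-9, 16) = 16
I (P1): max(11, 1, 9) = 11
F (P2): min(14, 16, 11) = 11
B (P1): max(12, 11, -7) = 12
L (P1): max(1, -5, -20) = 1
M (P1): max(6, 3, 20) = 20
K (P2): min(1, 20) = 1
O (P1): max(3, -14) = 3
N (P2): min(3, 18) = 3
J (P1): max(1, 3, 17) = 17
Root (P2): min(12, 17) = 12

12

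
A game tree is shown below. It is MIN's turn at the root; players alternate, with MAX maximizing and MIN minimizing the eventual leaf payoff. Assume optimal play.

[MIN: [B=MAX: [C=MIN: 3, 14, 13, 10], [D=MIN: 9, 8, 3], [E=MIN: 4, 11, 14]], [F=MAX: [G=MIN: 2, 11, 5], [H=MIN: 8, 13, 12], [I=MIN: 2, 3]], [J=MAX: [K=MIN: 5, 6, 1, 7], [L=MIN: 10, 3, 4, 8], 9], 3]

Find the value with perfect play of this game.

C (MIN): min(3, 14, 13, 10) = 3
D (MIN): min(9, 8, 3) = 3
E (MIN): min(4, 11, 14) = 4
B (MAX): max(3, 3, 4) = 4
G (MIN): min(2, 11, 5) = 2
H (MIN): min(8, 13, 12) = 8
I (MIN): min(2, 3) = 2
F (MAX): max(2, 8, 2) = 8
K (MIN): min(5, 6, 1, 7) = 1
L (MIN): min(10, 3, 4, 8) = 3
J (MAX): max(1, 3, 9) = 9
Root (MIN): min(4, 8, 9, 3) = 3

3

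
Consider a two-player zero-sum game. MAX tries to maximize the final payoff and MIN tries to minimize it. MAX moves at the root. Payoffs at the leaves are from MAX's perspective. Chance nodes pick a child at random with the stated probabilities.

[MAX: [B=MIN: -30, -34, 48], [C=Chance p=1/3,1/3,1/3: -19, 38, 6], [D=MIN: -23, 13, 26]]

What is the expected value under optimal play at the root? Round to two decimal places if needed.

B (MIN): min(-30, -34, 48) = -34
C (Chance): 1/3·-19 + 1/3·38 + 1/3·6 = 8.33
D (MIN): min(-23, 13, 26) = -23
Root (MAX): max(-34, 8.33, -23) = 8.33

8.33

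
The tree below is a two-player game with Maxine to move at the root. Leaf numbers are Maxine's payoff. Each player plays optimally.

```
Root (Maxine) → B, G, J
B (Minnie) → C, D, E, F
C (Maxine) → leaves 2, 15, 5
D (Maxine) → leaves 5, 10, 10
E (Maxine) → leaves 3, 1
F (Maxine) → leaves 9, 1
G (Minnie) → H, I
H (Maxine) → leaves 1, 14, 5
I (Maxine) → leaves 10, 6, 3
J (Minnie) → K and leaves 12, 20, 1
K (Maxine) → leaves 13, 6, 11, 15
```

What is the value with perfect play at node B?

3

C: max(2, 15, 5) = 15
D: max(5, 10, 10) = 10
E: max(3, 1) = 3
F: max(9, 1) = 9
B: min(15, 10, 3, 9) = 3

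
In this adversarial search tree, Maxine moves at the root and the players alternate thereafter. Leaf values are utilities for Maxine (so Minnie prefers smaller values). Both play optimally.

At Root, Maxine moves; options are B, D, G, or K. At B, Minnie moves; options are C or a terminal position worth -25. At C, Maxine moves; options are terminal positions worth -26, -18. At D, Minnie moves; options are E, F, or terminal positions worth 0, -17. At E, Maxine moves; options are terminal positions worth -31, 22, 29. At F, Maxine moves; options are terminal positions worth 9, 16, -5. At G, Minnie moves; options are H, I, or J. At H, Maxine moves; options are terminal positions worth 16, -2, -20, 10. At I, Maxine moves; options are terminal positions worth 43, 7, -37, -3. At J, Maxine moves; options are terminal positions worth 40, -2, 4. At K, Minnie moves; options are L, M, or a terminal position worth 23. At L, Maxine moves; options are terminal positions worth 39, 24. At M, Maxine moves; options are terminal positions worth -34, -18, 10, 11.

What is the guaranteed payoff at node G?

16

H: max(16, -2, -20, 10) = 16
I: max(43, 7, -37, -3) = 43
J: max(40, -2, 4) = 40
G: min(16, 43, 40) = 16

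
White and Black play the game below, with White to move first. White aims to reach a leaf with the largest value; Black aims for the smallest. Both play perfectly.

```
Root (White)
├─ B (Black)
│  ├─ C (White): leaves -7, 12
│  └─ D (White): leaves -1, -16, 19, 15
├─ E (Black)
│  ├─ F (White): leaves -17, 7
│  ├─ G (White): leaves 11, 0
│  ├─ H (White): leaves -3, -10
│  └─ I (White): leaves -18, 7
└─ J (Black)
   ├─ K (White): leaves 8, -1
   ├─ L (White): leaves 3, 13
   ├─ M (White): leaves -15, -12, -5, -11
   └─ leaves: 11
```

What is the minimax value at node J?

K: max(8, -1) = 8
L: max(3, 13) = 13
M: max(-15, -12, -5, -11) = -5
J: min(8, 13, -5, 11) = -5

-5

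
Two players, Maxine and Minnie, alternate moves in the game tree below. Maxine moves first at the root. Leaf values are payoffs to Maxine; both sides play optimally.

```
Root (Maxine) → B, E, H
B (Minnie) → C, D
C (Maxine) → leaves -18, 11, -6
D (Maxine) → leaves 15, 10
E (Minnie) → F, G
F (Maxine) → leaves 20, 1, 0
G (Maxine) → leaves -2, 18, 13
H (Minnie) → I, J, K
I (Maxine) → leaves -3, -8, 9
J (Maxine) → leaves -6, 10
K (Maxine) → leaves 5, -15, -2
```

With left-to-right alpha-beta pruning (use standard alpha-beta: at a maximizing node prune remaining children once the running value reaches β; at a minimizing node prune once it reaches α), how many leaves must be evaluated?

13

C [α=-∞,β=+∞]: v=11
D [α=-∞,β=11]: v=15 after child 1 ≥ β → β-cutoff, skip 1
B [α=-∞,β=+∞]: v=11
F [α=11,β=+∞]: v=20
G [α=11,β=20]: v=18
E [α=11,β=+∞]: v=18
I [α=18,β=+∞]: v=9
H [α=18,β=+∞]: v=9 after child 1 ≤ α → α-cutoff, skip 2
Root [α=-∞,β=+∞]: v=18
Leaves evaluated: 13 of 19.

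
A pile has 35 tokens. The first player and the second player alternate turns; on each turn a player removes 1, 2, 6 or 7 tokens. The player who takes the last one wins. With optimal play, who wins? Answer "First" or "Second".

Positions where the player to move wins (W) vs loses (L):
i:   0  1  2  3  4  5  6  7  8  9 10 11 12 13 14 15 16 17 18 19 20 21 22 23 24 25 26 27 28 29 30 31 32 33 34 35
     L  W  W  L  W  W  W  W  L  W  W  L  W  W  W  W  L  W  W  L  W  W  W  W  L  W  W  L  W  W  W  W  L  W  W  L
Position 35 is L, so the second player wins.

Second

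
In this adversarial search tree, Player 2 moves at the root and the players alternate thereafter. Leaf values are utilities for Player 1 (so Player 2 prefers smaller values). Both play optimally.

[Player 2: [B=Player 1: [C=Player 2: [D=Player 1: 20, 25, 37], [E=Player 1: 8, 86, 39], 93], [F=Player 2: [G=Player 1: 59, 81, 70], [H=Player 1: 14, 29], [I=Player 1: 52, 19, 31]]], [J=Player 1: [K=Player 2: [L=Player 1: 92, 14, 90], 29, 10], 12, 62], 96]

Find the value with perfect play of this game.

D (Player 1): max(20, 25, 37) = 37
E (Player 1): max(8, 86, 39) = 86
C (Player 2): min(37, 86, 93) = 37
G (Player 1): max(59, 81, 70) = 81
H (Player 1): max(14, 29) = 29
I (Player 1): max(52, 19, 31) = 52
F (Player 2): min(81, 29, 52) = 29
B (Player 1): max(37, 29) = 37
L (Player 1): max(92, 14, 90) = 92
K (Player 2): min(92, 29, 10) = 10
J (Player 1): max(10, 12, 62) = 62
Root (Player 2): min(37, 62, 96) = 37

37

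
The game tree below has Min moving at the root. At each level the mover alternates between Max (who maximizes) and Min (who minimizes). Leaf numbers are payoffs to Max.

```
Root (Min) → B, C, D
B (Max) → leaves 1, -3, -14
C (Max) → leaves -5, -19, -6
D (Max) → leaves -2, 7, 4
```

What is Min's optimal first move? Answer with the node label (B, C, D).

C

B (Max): max(1, -3, -14) = 1
C (Max): max(-5, -19, -6) = -5
D (Max): max(-2, 7, 4) = 7
Root (Min): min(1, -5, 7) = -5
Min picks the child with the lowest value: C (value -5).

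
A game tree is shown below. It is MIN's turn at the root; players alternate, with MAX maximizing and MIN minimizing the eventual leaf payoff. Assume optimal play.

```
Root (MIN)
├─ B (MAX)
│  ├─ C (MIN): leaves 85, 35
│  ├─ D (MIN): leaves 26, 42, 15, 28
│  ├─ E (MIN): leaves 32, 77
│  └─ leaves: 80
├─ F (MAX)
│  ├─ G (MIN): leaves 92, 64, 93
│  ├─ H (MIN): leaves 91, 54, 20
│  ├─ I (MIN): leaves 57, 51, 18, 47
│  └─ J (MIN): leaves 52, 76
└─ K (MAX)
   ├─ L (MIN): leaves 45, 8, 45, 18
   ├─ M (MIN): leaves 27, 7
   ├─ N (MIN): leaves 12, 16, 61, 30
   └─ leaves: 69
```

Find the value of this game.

64

C (MIN): min(85, 35) = 35
D (MIN): min(26, 42, 15, 28) = 15
E (MIN): min(32, 77) = 32
B (MAX): max(35, 15, 32, 80) = 80
G (MIN): min(92, 64, 93) = 64
H (MIN): min(91, 54, 20) = 20
I (MIN): min(57, 51, 18, 47) = 18
J (MIN): min(52, 76) = 52
F (MAX): max(64, 20, 18, 52) = 64
L (MIN): min(45, 8, 45, 18) = 8
M (MIN): min(27, 7) = 7
N (MIN): min(12, 16, 61, 30) = 12
K (MAX): max(8, 7, 12, 69) = 69
Root (MIN): min(80, 64, 69) = 64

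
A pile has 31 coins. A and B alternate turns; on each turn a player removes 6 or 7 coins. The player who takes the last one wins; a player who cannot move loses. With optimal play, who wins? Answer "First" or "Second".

Second

i:   0  1  2  3  4  5  6  7  8  9 10 11 12 13 14 15 16 17 18 19 20 21 22 23 24 25 26 27 28 29 30 31
     L  L  L  L  L  L  W  W  W  W  W  W  W  L  L  L  L  L  L  W  W  W  W  W  W  W  L  L  L  L  L  L
Position 31 is L, so the second player wins.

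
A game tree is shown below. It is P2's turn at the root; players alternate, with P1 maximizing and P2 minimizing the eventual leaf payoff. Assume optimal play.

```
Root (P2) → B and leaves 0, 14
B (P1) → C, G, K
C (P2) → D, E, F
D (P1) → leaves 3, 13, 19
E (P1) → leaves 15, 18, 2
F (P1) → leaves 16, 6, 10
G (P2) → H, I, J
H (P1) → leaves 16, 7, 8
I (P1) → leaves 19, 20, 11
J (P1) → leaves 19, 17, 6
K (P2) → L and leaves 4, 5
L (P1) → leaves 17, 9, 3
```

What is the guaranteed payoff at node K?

4

L: max(17, 9, 3) = 17
K: min(17, 4, 5) = 4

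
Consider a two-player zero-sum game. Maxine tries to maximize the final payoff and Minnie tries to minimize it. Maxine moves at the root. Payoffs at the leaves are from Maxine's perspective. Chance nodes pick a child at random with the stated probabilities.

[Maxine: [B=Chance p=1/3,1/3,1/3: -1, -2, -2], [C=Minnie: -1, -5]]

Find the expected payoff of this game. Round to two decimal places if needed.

-1.67

B (Chance): 1/3·-1 + 1/3·-2 + 1/3·-2 = -1.67
C (Minnie): min(-1, -5) = -5
Root (Maxine): max(-1.67, -5) = -1.67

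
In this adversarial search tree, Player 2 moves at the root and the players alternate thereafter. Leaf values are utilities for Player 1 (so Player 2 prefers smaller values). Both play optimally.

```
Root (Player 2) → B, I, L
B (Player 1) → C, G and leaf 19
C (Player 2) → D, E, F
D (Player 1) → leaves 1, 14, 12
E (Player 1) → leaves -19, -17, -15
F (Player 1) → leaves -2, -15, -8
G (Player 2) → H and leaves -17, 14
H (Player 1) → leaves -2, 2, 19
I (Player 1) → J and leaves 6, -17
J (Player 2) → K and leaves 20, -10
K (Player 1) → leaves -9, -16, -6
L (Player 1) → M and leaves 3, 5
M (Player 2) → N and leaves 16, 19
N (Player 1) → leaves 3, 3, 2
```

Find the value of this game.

D (Player 1): max(1, 14, 12) = 14
E (Player 1): max(-19, -17, -15) = -15
F (Player 1): max(-2, -15, -8) = -2
C (Player 2): min(14, -15, -2) = -15
H (Player 1): max(-2, 2, 19) = 19
G (Player 2): min(19, -17, 14) = -17
B (Player 1): max(-15, -17, 19) = 19
K (Player 1): max(-9, -16, -6) = -6
J (Player 2): min(-6, 20, -10) = -10
I (Player 1): max(-10, 6, -17) = 6
N (Player 1): max(3, 3, 2) = 3
M (Player 2): min(3, 16, 19) = 3
L (Player 1): max(3, 3, 5) = 5
Root (Player 2): min(19, 6, 5) = 5

5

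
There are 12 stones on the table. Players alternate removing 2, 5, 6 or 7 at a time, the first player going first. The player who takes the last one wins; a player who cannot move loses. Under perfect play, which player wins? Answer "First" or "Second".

Positions where the player to move wins (W) vs loses (L):
i:   0  1  2  3  4  5  6  7  8  9 10 11 12
     L  L  W  W  L  W  W  W  W  W  W  W  L
Position 12 is L, so the second player wins.

Second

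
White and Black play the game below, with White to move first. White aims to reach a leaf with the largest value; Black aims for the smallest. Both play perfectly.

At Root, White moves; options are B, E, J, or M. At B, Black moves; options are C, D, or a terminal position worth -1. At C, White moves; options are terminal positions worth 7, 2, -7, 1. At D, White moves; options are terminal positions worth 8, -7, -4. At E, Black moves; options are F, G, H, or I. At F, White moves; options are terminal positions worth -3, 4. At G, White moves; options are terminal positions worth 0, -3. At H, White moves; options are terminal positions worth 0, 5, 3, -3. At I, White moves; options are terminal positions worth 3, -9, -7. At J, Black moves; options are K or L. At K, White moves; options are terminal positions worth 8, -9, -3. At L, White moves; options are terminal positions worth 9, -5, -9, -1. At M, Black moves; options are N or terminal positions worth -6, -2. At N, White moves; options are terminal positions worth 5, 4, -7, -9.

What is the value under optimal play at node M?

-6

N: max(5, 4, -7, -9) = 5
M: min(5, -6, -2) = -6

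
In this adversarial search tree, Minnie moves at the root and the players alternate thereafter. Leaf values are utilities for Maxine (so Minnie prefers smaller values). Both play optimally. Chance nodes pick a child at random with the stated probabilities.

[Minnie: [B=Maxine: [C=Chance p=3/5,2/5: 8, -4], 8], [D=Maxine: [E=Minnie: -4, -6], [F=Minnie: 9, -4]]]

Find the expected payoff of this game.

-4

C (Chance): 3/5·8 + 2/5·-4 = 3.2
B (Maxine): max(3.2, 8) = 8
E (Minnie): min(-4, -6) = -6
F (Minnie): min(9, -4) = -4
D (Maxine): max(-6, -4) = -4
Root (Minnie): min(8, -4) = -4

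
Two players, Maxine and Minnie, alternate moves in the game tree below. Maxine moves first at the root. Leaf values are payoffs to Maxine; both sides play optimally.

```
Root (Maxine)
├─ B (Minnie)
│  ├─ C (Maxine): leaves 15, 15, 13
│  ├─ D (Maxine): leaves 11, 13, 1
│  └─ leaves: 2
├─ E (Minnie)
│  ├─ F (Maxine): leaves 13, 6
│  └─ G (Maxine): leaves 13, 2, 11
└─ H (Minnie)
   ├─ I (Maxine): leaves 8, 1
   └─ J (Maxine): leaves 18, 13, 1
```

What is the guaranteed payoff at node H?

8

I: max(8, 1) = 8
J: max(18, 13, 1) = 18
H: min(8, 18) = 8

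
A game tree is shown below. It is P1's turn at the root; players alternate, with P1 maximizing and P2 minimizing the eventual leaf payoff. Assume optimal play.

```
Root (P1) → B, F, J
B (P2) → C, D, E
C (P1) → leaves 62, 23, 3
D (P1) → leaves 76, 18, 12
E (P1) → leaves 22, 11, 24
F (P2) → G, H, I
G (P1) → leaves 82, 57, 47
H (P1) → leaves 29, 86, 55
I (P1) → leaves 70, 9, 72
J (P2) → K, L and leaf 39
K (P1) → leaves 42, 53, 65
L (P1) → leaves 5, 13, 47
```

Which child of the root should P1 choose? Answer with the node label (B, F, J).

F

C (P1): max(62, 23, 3) = 62
D (P1): max(76, 18, 12) = 76
E (P1): max(22, 11, 24) = 24
B (P2): min(62, 76, 24) = 24
G (P1): max(82, 57, 47) = 82
H (P1): max(29, 86, 55) = 86
I (P1): max(70, 9, 72) = 72
F (P2): min(82, 86, 72) = 72
K (P1): max(42, 53, 65) = 65
L (P1): max(5, 13, 47) = 47
J (P2): min(65, 47, 39) = 39
Root (P1): max(24, 72, 39) = 72
P1 picks the child with the highest value: F (value 72).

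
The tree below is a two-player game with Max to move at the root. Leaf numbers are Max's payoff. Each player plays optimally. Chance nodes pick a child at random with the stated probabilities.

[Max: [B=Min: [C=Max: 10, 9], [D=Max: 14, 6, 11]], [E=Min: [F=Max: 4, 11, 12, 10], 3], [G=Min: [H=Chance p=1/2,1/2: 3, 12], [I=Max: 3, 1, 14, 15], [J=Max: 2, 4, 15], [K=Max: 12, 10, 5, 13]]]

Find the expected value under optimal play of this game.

10

C (Max): max(10, 9) = 10
D (Max): max(14, 6, 11) = 14
B (Min): min(10, 14) = 10
F (Max): max(4, 11, 12, 10) = 12
E (Min): min(12, 3) = 3
H (Chance): 1/2·3 + 1/2·12 = 7.5
I (Max): max(3, 1, 14, 15) = 15
J (Max): max(2, 4, 15) = 15
K (Max): max(12, 10, 5, 13) = 13
G (Min): min(7.5, 15, 15, 13) = 7.5
Root (Max): max(10, 3, 7.5) = 10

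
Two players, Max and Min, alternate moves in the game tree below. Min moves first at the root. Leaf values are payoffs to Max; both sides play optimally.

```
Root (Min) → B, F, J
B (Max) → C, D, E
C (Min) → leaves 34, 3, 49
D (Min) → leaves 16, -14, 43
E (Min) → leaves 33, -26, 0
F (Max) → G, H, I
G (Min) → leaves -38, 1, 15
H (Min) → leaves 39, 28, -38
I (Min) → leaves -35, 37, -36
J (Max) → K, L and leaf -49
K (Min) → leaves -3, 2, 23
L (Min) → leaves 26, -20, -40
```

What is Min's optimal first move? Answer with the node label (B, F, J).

F

C (Min): min(34, 3, 49) = 3
D (Min): min(16, -14, 43) = -14
E (Min): min(33, -26, 0) = -26
B (Max): max(3, -14, -26) = 3
G (Min): min(-38, 1, 15) = -38
H (Min): min(39, 28, -38) = -38
I (Min): min(-35, 37, -36) = -36
F (Max): max(-38, -38, -36) = -36
K (Min): min(-3, 2, 23) = -3
L (Min): min(26, -20, -40) = -40
J (Max): max(-3, -40, -49) = -3
Root (Min): min(3, -36, -3) = -36
Min picks the child with the lowest value: F (value -36).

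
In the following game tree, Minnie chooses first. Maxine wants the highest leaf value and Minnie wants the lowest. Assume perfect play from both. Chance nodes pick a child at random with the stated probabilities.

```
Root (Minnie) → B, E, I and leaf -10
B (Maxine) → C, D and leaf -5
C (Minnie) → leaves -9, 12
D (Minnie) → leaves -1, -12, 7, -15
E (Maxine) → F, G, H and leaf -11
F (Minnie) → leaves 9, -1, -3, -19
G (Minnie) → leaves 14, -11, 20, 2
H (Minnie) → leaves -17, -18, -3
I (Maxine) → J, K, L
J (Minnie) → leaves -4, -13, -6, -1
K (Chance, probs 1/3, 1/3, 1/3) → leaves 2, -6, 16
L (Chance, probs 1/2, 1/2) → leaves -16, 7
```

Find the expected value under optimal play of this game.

-11

C (Minnie): min(-9, 12) = -9
D (Minnie): min(-1, -12, 7, -15) = -15
B (Maxine): max(-9, -15, -5) = -5
F (Minnie): min(9, -1, -3, -19) = -19
G (Minnie): min(14, -11, 20, 2) = -11
H (Minnie): min(-17, -18, -3) = -18
E (Maxine): max(-19, -11, -18, -11) = -11
J (Minnie): min(-4, -13, -6, -1) = -13
K (Chance): 1/3·2 + 1/3·-6 + 1/3·16 = 4
L (Chance): 1/2·-16 + 1/2·7 = -4.5
I (Maxine): max(-13, 4, -4.5) = 4
Root (Minnie): min(-5, -11, 4, -10) = -11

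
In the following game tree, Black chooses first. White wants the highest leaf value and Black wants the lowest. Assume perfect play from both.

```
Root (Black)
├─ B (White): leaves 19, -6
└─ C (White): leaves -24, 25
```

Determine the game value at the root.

19

B (White): max(19, -6) = 19
C (White): max(-24, 25) = 25
Root (Black): min(19, 25) = 19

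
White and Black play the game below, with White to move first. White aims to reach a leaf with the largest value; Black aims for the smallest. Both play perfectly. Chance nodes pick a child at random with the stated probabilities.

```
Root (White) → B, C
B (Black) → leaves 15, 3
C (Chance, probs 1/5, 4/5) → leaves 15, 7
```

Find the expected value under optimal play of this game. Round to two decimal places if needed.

8.6

B (Black): min(15, 3) = 3
C (Chance): 1/5·15 + 4/5·7 = 8.6
Root (White): max(3, 8.6) = 8.6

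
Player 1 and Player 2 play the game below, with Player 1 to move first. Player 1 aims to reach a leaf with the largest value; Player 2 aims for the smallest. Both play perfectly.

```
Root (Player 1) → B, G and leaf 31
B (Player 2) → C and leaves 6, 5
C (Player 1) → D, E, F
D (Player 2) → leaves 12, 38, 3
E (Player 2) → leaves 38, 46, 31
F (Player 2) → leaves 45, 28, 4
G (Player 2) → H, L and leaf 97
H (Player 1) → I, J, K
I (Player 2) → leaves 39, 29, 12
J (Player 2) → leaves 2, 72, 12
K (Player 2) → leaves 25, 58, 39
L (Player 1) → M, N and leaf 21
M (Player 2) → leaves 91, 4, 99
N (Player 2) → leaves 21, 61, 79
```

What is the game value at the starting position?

D (Player 2): min(12, 38, 3) = 3
E (Player 2): min(38, 46, 31) = 31
F (Player 2): min(45, 28, 4) = 4
C (Player 1): max(3, 31, 4) = 31
B (Player 2): min(31, 6, 5) = 5
I (Player 2): min(39, 29, 12) = 12
J (Player 2): min(2, 72, 12) = 2
K (Player 2): min(25, 58, 39) = 25
H (Player 1): max(12, 2, 25) = 25
M (Player 2): min(91, 4, 99) = 4
N (Player 2): min(21, 61, 79) = 21
L (Player 1): max(4, 21, 21) = 21
G (Player 2): min(25, 21, 97) = 21
Root (Player 1): max(5, 21, 31) = 31

31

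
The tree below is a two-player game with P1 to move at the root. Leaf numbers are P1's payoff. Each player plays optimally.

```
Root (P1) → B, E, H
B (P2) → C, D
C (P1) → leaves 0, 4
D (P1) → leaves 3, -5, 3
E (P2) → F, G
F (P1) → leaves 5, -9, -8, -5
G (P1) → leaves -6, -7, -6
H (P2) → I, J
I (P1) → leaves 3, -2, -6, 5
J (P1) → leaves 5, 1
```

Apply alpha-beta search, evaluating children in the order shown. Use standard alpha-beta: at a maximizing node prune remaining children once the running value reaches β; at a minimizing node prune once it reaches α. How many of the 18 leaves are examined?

17

C [α=-∞,β=+∞]: v=4
D [α=-∞,β=4]: v=3
B [α=-∞,β=+∞]: v=3
F [α=3,β=+∞]: v=5
G [α=3,β=5]: v=-6
E [α=3,β=+∞]: v=-6
I [α=3,β=+∞]: v=5
J [α=3,β=5]: v=5 after child 1 ≥ β → β-cutoff, skip 1
H [α=3,β=+∞]: v=5
Root [α=-∞,β=+∞]: v=5
Leaves evaluated: 17 of 18.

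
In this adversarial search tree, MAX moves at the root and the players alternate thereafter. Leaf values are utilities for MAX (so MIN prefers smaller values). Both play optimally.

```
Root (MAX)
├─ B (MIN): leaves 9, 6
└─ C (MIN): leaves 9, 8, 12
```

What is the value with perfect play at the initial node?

B (MIN): min(9, 6) = 6
C (MIN): min(9, 8, 12) = 8
Root (MAX): max(6, 8) = 8

8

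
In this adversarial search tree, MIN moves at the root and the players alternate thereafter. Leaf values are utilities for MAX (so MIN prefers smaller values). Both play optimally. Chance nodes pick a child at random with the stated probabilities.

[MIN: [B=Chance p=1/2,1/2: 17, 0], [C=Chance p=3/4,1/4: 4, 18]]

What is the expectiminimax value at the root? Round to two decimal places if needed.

7.5

B (Chance): 1/2·17 + 1/2·0 = 8.5
C (Chance): 3/4·4 + 1/4·18 = 7.5
Root (MIN): min(8.5, 7.5) = 7.5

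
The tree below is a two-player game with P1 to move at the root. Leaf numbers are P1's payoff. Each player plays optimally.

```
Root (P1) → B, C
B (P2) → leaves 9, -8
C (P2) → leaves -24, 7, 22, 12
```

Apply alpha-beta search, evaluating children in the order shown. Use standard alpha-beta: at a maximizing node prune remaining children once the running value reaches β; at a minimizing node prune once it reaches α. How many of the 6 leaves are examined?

B [α=-∞,β=+∞]: v=-8
C [α=-8,β=+∞]: v=-24 after child 1 ≤ α → α-cutoff, skip 3
Root [α=-∞,β=+∞]: v=-8
Leaves evaluated: 3 of 6.

3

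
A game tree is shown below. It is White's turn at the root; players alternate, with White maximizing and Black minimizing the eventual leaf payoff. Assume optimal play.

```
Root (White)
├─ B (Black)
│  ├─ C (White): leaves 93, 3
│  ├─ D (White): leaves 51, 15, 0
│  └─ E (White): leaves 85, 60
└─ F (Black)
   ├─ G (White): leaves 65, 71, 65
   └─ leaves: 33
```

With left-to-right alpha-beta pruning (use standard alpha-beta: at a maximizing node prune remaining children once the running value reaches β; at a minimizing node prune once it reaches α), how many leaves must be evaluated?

10

C [α=-∞,β=+∞]: v=93
D [α=-∞,β=93]: v=51
E [α=-∞,β=51]: v=85 after child 1 ≥ β → β-cutoff, skip 1
B [α=-∞,β=+∞]: v=51
G [α=51,β=+∞]: v=71
F [α=51,β=+∞]: v=33
Root [α=-∞,β=+∞]: v=51
Leaves evaluated: 10 of 11.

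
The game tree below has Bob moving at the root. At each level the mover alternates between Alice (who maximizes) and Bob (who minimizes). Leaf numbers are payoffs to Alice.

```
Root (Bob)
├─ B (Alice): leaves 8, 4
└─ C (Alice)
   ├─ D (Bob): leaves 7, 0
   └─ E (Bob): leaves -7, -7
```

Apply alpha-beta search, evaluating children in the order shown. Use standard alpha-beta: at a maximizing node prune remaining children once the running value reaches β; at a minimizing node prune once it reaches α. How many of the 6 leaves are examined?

5

B [α=-∞,β=+∞]: v=8
D [α=-∞,β=8]: v=0
E [α=0,β=8]: v=-7 after child 1 ≤ α → α-cutoff, skip 1
C [α=-∞,β=8]: v=0
Root [α=-∞,β=+∞]: v=0
Leaves evaluated: 5 of 6.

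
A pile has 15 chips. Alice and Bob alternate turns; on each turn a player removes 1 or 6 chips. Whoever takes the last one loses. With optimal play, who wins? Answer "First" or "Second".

Second

Compute winning (W) and losing (L) positions by backward induction:
i:   0  1  2  3  4  5  6  7  8  9 10 11 12 13 14 15
     W  L  W  L  W  L  W  W  L  W  L  W  L  W  W  L
Position 15 is L, so the second player wins.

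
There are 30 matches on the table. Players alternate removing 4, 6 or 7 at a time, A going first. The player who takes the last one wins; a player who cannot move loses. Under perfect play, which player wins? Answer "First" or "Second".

First

Positions where the player to move wins (W) vs loses (L):
i:   0  1  2  3  4  5  6  7  8  9 10 11 12 13 14 15 16 17 18 19 20 21 22 23 24 25 26 27 28 29 30
     L  L  L  L  W  W  W  W  W  W  W  L  L  L  L  W  W  W  W  W  W  W  L  L  L  L  W  W  W  W  W
Position 30 is W, so the first player wins.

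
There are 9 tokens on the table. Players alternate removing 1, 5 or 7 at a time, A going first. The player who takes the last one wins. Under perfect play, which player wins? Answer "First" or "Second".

First

Positions where the player to move wins (W) vs loses (L):
i:   0  1  2  3  4  5  6  7  8  9
     L  W  L  W  L  W  L  W  L  W
Position 9 is W, so the first player wins.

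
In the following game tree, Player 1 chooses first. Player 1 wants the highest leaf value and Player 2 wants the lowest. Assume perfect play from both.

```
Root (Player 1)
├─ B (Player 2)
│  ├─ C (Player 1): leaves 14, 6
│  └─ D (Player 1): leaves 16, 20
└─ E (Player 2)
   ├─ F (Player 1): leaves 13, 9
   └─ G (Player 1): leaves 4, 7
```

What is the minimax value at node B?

14

C: max(14, 6) = 14
D: max(16, 20) = 20
B: min(14, 20) = 14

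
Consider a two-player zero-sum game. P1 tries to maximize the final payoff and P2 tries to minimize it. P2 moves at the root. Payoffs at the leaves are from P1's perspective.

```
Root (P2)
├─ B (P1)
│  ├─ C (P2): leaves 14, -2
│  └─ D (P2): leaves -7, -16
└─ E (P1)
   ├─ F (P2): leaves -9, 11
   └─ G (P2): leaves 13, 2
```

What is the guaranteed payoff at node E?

F: min(-9, 11) = -9
G: min(13, 2) = 2
E: max(-9, 2) = 2

2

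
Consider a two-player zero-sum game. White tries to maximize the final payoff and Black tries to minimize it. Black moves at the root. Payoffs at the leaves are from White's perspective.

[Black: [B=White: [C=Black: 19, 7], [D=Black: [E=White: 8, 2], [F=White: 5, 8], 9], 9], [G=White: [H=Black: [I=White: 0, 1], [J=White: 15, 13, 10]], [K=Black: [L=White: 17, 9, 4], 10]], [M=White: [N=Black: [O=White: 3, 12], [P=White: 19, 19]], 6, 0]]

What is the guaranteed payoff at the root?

C (Black): min(19, 7) = 7
E (White): max(8, 2) = 8
F (White): max(5, 8) = 8
D (Black): min(8, 8, 9) = 8
B (White): max(7, 8, 9) = 9
I (White): max(0, 1) = 1
J (White): max(15, 13, 10) = 15
H (Black): min(1, 15) = 1
L (White): max(17, 9, 4) = 17
K (Black): min(17, 10) = 10
G (White): max(1, 10) = 10
O (White): max(3, 12) = 12
P (White): max(19, 19) = 19
N (Black): min(12, 19) = 12
M (White): max(12, 6, 0) = 12
Root (Black): min(9, 10, 12) = 9

9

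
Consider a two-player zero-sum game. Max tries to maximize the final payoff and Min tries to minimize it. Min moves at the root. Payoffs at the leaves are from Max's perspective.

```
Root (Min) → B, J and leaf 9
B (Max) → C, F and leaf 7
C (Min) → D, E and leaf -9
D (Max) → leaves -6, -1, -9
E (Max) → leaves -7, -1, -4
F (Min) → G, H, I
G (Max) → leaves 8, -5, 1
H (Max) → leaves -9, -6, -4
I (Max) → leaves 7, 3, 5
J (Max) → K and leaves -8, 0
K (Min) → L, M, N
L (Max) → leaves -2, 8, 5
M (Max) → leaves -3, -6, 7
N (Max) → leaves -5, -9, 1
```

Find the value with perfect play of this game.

D (Max): max(-6, -1, -9) = -1
E (Max): max(-7, -1, -4) = -1
C (Min): min(-1, -1, -9) = -9
G (Max): max(8, -5, 1) = 8
H (Max): max(-9, -6, -4) = -4
I (Max): max(7, 3, 5) = 7
F (Min): min(8, -4, 7) = -4
B (Max): max(-9, -4, 7) = 7
L (Max): max(-2, 8, 5) = 8
M (Max): max(-3, -6, 7) = 7
N (Max): max(-5, -9, 1) = 1
K (Min): min(8, 7, 1) = 1
J (Max): max(1, -8, 0) = 1
Root (Min): min(7, 1, 9) = 1

1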